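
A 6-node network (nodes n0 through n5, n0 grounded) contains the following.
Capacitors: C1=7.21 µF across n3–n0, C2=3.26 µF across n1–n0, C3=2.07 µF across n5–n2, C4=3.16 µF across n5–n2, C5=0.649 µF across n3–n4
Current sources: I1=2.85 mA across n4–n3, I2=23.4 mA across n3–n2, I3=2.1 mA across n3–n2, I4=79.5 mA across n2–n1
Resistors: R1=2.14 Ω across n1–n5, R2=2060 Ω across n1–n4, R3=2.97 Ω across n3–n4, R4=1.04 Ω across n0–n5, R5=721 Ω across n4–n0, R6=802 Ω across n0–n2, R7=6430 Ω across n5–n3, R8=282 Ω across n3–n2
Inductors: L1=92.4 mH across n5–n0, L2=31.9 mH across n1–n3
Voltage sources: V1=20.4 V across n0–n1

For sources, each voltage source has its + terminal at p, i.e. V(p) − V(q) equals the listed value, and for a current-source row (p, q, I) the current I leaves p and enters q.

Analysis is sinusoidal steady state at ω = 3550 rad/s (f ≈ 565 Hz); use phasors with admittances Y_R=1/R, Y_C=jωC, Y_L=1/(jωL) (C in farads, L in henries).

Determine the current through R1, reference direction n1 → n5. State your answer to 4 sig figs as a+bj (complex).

Element admittances at ω=3550 rad/s:
  Y(C1) = 0.000+0.02560j S between n3,n0
  I1: injects 0.00285 A into n3 (from n4)
  Y(R1) = 0.4673+0.000j S between n1,n5
  I2: injects 0.0234 A into n2 (from n3)
  Y(C2) = 0.000+0.01157j S between n1,n0
  Y(R2) = 0.0004854+0.000j S between n1,n4
  Y(R3) = 0.3367+0.000j S between n3,n4
  Y(R4) = 0.9615+0.000j S between n0,n5
  Y(R5) = 0.001387+0.000j S between n4,n0
  I3: injects 0.0021 A into n2 (from n3)
  Y(L1) = 0.000-0.003049j S between n5,n0
  Y(R6) = 0.001247+0.000j S between n0,n2
  Y(R7) = 0.0001555+0.000j S between n5,n3
  I4: injects 0.0795 A into n1 (from n2)
  Y(L2) = 0.000-0.008830j S between n1,n3
  Y(C3) = 0.000+0.007348j S between n5,n2
  Y(C4) = 0.000+0.01122j S between n5,n2
  Y(C5) = 0.000+0.002304j S between n3,n4
  Y(R8) = 0.003546+0.000j S between n3,n2
  V1: constraint V(n0)−V(n1) = 20.4
Assemble and solve the 6×6 MNA system:
  V(n1)=-20.40+0.000j  V(n2)=-5.447-0.1488j  V(n3)=8.658+6.195j  V(n4)=8.572+6.161j  V(n5)=-6.668+0.002320j
  i(V1)=-6.565+0.01643j

-6.417-0.001084j A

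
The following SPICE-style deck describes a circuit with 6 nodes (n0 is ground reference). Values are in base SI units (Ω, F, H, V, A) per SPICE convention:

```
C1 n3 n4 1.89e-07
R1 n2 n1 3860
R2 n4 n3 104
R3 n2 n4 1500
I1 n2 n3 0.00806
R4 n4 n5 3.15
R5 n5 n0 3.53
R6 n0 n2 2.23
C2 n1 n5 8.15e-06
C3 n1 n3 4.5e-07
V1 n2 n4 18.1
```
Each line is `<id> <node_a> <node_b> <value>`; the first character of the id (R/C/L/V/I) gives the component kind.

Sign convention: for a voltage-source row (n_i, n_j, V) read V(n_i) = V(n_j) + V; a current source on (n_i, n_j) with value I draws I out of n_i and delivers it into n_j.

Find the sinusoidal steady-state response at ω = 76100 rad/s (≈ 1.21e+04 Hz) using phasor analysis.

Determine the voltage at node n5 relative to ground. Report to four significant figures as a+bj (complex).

-7.197-0.08407j V

Apply KCL at each of the 5 non-ground nodes and solve the resulting linear system.
Node n1: branches {R1, C2, C3} → V_1 = -7.306-0.04977j
Node n2: branches {R1, R3, I1, R6, V1} → V_2 = 4.547+0.05311j
Node n3: branches {C1, R2, I1, C3} → V_3 = -9.274+0.6610j
Node n4: branches {C1, R2, R3, R4, V1} → V_4 = -13.55+0.05311j
Node n5: branches {R4, R5, C2} → V_5 = -7.197-0.08407j
Source currents: i(V1)=-2.062-0.02384j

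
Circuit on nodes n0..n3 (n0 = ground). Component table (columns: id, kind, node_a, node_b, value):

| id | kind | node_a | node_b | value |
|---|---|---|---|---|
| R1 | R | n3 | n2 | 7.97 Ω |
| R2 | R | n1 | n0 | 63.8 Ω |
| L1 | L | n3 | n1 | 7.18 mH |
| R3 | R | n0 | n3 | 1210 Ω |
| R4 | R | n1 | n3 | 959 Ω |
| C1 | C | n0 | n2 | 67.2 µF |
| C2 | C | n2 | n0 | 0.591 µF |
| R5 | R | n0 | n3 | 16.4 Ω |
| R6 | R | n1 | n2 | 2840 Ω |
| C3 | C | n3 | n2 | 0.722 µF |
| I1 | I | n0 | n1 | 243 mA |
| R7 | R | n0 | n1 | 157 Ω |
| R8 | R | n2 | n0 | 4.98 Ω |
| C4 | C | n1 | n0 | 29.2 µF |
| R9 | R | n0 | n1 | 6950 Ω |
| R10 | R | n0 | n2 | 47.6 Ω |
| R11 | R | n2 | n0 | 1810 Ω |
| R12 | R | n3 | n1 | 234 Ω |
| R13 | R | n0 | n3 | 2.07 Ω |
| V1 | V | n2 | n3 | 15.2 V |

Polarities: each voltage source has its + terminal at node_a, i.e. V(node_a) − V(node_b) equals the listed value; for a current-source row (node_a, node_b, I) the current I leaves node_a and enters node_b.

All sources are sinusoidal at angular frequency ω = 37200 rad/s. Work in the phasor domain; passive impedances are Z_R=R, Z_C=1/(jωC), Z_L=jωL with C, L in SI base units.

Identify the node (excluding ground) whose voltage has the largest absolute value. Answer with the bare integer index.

Apply KCL at each of the 3 non-ground nodes and solve the resulting linear system.
Node n1: branches {R2, L1, R4, R6, I1, R7, C4, R9, R12} → V_1 = 0.03718-0.1431j
Node n2: branches {R1, C1, C2, R6, C3, R8, R10, R11, V1} → V_2 = 0.9106-3.042j
Node n3: branches {R1, L1, R3, R4, R5, C3, R12, R13, V1} → V_3 = -14.29-3.042j
Source currents: i(V1)=-9.780-2.027j

3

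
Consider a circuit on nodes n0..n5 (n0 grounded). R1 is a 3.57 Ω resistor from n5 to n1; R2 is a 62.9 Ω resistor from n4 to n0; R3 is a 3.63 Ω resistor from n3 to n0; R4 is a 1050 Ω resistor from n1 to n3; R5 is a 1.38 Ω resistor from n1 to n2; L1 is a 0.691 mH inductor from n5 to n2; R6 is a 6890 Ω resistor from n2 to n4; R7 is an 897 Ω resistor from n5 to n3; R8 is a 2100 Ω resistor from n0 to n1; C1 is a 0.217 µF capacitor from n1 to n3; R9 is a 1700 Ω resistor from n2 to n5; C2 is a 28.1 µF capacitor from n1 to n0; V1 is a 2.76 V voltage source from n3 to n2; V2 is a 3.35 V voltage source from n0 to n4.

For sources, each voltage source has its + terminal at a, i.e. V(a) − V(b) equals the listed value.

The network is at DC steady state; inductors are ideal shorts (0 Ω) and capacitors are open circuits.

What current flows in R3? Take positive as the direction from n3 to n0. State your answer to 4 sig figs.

MNA unknowns: 5 node voltages V₁..V_5 plus 3 source currents (L1, V1, V2)
R1: Y=0.2801 on G[5,1]
R2: Y=0.01590 on G[4,0]
R3: Y=0.2755 on G[3,0]
R4: Y=0.0009524 on G[1,3]
R5: Y=0.7246 on G[1,2]
L1: row V5−V2=0, i_L1 at 5,2
R6: Y=0.0001451 on G[2,4]
R7: Y=0.001115 on G[5,3]
R8: Y=0.0004762 on G[0,1]
C1: Y=0.000 on G[1,3]
R9: Y=0.0005882 on G[2,5]
C2: Y=0.000 on G[1,0]
V1: row V3−V2=2.76, i_V1 at 3,2
V2: row V0−V4=3.35, i_V2 at 0,4
solve → V1=-2.752, V2=-2.756, V3=0.004443, V4=-3.350, V5=-2.756
aux → i_L1=0.004174, i_V1=-0.006926, i_V2=-0.05335

0.001224 A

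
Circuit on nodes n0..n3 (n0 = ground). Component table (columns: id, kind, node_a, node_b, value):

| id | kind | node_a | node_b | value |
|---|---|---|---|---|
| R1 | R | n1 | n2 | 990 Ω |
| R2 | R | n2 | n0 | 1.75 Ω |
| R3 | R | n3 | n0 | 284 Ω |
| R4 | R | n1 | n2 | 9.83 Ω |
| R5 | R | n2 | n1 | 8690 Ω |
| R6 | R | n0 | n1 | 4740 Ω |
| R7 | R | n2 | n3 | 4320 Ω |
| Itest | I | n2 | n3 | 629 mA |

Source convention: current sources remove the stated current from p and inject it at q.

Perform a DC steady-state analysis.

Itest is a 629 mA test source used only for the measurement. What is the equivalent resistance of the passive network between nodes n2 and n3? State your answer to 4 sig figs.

Element admittances at DC:
  Y(R1) = 0.001010 S between n1,n2
  Y(R2) = 0.5714 S between n2,n0
  Y(R3) = 0.003521 S between n3,n0
  Y(R4) = 0.1017 S between n1,n2
  Y(R5) = 0.0001151 S between n2,n1
  Y(R6) = 0.0002110 S between n0,n1
  Y(R7) = 0.0002315 S between n2,n3
  Itest: injects 0.629 A into n3 (from n2)
Assemble and solve the 3×3 MNA system:
  V(n1)=-1.030  V(n2)=-1.032  V(n3)=167.6

R_eq = 268.0 Ω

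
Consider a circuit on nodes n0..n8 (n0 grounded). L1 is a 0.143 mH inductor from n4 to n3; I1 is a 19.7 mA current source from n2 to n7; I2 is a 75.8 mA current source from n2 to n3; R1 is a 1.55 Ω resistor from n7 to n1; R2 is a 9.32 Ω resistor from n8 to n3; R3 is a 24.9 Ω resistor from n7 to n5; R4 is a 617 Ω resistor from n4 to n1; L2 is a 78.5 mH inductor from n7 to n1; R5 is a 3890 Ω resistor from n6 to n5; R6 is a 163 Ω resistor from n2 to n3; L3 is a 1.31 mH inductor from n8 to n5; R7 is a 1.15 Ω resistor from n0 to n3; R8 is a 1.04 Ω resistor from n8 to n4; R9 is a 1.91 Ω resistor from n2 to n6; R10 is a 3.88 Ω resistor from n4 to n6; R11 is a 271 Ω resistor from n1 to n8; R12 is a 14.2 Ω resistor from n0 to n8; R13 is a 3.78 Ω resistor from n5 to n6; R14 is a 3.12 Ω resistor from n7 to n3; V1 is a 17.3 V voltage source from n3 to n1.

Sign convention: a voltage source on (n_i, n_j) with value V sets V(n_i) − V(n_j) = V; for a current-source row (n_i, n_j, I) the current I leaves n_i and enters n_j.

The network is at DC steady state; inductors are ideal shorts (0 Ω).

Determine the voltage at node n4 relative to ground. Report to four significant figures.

Apply KCL at each of the 8 non-ground nodes and solve the resulting linear system.
Node n1: branches {R1, R4, L2, R11, V1} → V_1 = -17.25
Node n2: branches {I1, I2, R6, R9} → V_2 = -0.6153
Node n3: branches {L1, I2, R2, R6, R7, R14, V1} → V_3 = 0.04609
Node n4: branches {L1, R4, R8, R10} → V_4 = 0.04609
Node n5: branches {R3, R5, L3, R13} → V_5 = -0.5691
Node n6: branches {R5, R9, R10, R13} → V_6 = -0.4407
Node n7: branches {I1, R1, R3, L2, R14} → V_7 = -17.25
Node n8: branches {R2, L3, R8, R11, R12} → V_8 = -0.5691
Source currents: i(L1)=-0.7450, i(L2)=6.235, i(L3)=0.6361, i(V1)=-6.324

0.04609 V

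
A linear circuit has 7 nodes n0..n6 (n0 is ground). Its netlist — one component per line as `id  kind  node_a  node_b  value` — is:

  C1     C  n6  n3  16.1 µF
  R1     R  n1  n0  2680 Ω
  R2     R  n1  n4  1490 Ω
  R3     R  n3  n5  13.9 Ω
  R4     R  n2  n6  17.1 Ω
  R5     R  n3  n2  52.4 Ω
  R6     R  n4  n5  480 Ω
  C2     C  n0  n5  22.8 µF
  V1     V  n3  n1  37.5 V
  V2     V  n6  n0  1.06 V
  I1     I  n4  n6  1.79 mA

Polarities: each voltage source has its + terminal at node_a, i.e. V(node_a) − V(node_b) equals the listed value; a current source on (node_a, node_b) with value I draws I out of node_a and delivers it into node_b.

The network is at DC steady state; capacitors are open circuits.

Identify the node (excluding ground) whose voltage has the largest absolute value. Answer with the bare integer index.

Element admittances at DC:
  Y(C1) = 0.000 S between n6,n3
  Y(R1) = 0.0003731 S between n1,n0
  Y(R2) = 0.0006711 S between n1,n4
  Y(R3) = 0.07194 S between n3,n5
  Y(R4) = 0.05848 S between n2,n6
  Y(R5) = 0.01908 S between n3,n2
  Y(R6) = 0.002083 S between n4,n5
  Y(C2) = 0.000 S between n0,n5
  V1: constraint V(n3)−V(n1) = 37.5
  V2: constraint V(n6)−V(n0) = 1.06
  I1: injects 0.00179 A into n6 (from n4)
Assemble and solve the 8×8 MNA system:
  V(n1)=-35.64  V(n2)=1.257  V(n3)=1.860  V(n4)=-8.140  V(n5)=1.578  V(n6)=1.060
  i(V1)=-0.03176  i(V2)=0.01330

1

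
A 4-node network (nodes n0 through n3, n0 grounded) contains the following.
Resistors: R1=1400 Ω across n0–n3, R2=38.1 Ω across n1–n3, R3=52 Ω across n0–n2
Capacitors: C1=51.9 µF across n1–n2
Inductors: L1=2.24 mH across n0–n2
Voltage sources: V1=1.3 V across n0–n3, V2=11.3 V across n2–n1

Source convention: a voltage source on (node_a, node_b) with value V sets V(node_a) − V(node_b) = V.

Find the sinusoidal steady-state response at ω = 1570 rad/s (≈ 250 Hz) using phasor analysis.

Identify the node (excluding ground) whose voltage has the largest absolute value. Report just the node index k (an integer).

Apply KCL at each of the 3 non-ground nodes and solve the resulting linear system.
Node n1: branches {R2, C1, V2} → V_1 = -11.16+0.9000j
Node n2: branches {C1, L1, R3, V2} → V_2 = 0.1439+0.9000j
Node n3: branches {R1, R2, V1} → V_3 = -1.300+0.000j
Source currents: i(V1)=0.2578-0.02362j, i(V2)=-0.2587-0.8971j

1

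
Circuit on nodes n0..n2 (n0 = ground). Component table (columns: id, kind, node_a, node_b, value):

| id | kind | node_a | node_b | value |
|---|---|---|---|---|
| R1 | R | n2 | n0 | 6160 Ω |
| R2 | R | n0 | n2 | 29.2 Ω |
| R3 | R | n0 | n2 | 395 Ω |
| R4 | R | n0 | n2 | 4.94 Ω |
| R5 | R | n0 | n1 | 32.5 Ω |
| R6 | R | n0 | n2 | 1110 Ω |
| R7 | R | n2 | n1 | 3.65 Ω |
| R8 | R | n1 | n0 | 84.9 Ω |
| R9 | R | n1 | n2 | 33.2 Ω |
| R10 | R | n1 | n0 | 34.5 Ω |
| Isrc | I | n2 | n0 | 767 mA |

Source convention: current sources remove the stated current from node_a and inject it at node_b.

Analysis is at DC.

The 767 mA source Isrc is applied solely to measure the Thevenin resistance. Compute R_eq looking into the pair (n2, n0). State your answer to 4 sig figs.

MNA unknowns: 2 node voltages V₁..V_2
R1: Y=0.0001623 on G[2,0]
R2: Y=0.03425 on G[0,2]
R3: Y=0.002532 on G[0,2]
R4: Y=0.2024 on G[0,2]
R5: Y=0.03077 on G[0,1]
R6: Y=0.0009009 on G[0,2]
R7: Y=0.2740 on G[2,1]
R8: Y=0.01178 on G[1,0]
R9: Y=0.03012 on G[1,2]
R10: Y=0.02899 on G[1,0]
Isrc: z[2]−=0.767, z[0]+=0.767
solve → V1=-2.082, V2=-2.572

R_eq = 3.354 Ω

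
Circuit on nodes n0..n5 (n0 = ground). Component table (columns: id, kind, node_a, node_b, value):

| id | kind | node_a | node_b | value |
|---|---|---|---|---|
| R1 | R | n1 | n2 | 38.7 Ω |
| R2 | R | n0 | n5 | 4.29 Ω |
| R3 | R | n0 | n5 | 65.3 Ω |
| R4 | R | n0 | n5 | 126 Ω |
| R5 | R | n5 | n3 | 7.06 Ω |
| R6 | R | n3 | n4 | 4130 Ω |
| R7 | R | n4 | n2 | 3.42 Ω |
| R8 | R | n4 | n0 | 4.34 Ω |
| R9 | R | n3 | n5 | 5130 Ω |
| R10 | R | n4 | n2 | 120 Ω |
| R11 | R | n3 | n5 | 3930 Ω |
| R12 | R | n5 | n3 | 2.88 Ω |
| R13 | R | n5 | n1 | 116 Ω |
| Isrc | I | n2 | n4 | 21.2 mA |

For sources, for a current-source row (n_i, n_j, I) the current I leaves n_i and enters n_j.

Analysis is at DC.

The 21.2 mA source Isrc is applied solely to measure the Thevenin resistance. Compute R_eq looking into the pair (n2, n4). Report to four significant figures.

Element admittances at DC:
  Y(R1) = 0.02584 S between n1,n2
  Y(R2) = 0.2331 S between n0,n5
  Y(R3) = 0.01531 S between n0,n5
  Y(R4) = 0.007937 S between n0,n5
  Y(R5) = 0.1416 S between n5,n3
  Y(R6) = 0.0002421 S between n3,n4
  Y(R7) = 0.2924 S between n4,n2
  Y(R8) = 0.2304 S between n4,n0
  Y(R9) = 0.0001949 S between n3,n5
  Y(R10) = 0.008333 S between n4,n2
  Y(R11) = 0.0002545 S between n3,n5
  Y(R12) = 0.3472 S between n5,n3
  Y(R13) = 0.008621 S between n5,n1
  Isrc: injects 0.0212 A into n4 (from n2)
Assemble and solve the 5×5 MNA system:
  V(n1)=-0.05084  V(n2)=-0.06725  V(n3)=-0.001649  V(n4)=0.001837  V(n5)=-0.001651

R_eq = 3.259 Ω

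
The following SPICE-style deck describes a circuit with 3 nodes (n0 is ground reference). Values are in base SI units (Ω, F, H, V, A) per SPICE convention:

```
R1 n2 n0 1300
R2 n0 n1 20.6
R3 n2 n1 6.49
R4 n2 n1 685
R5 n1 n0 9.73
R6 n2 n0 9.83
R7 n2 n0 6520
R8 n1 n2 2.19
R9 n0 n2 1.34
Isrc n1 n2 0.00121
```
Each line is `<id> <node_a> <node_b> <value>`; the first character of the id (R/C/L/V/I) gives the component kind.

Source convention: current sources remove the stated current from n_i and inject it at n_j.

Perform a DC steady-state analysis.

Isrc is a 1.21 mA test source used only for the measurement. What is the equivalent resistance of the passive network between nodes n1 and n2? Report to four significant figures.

Element admittances at DC:
  Y(R1) = 0.0007692 S between n2,n0
  Y(R2) = 0.04854 S between n0,n1
  Y(R3) = 0.1541 S between n2,n1
  Y(R4) = 0.001460 S between n2,n1
  Y(R5) = 0.1028 S between n1,n0
  Y(R6) = 0.1017 S between n2,n0
  Y(R7) = 0.0001534 S between n2,n0
  Y(R8) = 0.4566 S between n1,n2
  Y(R9) = 0.7463 S between n0,n2
  Isrc: injects 0.00121 A into n2 (from n1)
Assemble and solve the 2×2 MNA system:
  V(n1)=-0.001387  V(n2)=0.0002472

R_eq = 1.350 Ω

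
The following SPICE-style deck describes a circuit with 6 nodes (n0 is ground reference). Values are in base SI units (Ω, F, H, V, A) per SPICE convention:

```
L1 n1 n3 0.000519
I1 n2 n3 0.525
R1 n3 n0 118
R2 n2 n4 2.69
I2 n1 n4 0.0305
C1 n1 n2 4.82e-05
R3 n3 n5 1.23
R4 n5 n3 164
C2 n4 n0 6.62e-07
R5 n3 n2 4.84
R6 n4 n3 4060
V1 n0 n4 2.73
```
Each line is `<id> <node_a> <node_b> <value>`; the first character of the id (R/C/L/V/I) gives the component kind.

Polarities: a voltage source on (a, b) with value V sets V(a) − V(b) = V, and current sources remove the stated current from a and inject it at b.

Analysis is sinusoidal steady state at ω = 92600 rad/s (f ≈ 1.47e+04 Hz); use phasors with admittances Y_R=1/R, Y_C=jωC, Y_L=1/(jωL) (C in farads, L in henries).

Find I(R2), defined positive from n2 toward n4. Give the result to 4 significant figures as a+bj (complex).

Element admittances at ω=92600 rad/s:
  Y(L1) = 0.000-0.02081j S between n1,n3
  I1: injects 0.525 A into n3 (from n2)
  Y(R1) = 0.008475+0.000j S between n3,n0
  Y(R2) = 0.3717+0.000j S between n2,n4
  I2: injects 0.0305 A into n4 (from n1)
  Y(C1) = 0.000+4.463j S between n1,n2
  Y(R3) = 0.8130+0.000j S between n3,n5
  Y(R4) = 0.006098+0.000j S between n5,n3
  Y(C2) = 0.000+0.06130j S between n4,n0
  Y(R5) = 0.2066+0.000j S between n3,n2
  Y(R6) = 0.0002463+0.000j S between n4,n3
  V1: constraint V(n0)−V(n4) = 2.73
Assemble and solve the 6×6 MNA system:
  V(n1)=-2.819+9.090e-05j  V(n2)=-2.807-0.005625j  V(n3)=-0.2817+0.2398j  V(n4)=-2.730+0.000j  V(n5)=-0.2817+0.2398j
  i(V1)=-0.002388-0.1653j

-0.02872-0.002091j A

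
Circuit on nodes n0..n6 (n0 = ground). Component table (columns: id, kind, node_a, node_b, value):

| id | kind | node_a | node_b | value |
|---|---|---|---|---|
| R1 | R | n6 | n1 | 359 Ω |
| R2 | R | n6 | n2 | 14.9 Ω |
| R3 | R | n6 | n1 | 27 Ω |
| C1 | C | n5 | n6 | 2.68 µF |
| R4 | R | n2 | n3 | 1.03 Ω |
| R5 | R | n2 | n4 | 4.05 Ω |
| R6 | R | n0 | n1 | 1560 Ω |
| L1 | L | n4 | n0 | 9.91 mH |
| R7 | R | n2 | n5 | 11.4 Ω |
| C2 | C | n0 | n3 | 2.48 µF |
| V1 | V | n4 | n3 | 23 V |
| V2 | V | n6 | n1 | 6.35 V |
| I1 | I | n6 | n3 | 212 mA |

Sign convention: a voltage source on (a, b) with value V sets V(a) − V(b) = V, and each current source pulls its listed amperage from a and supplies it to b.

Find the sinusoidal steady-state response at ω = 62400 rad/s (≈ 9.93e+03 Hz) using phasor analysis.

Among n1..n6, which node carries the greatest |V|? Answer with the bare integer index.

4

Element admittances at ω=62400 rad/s:
  Y(R1) = 0.002786+0.000j S between n6,n1
  Y(R2) = 0.06711+0.000j S between n6,n2
  Y(R3) = 0.03704+0.000j S between n6,n1
  Y(C1) = 0.000+0.1672j S between n5,n6
  Y(R4) = 0.9709+0.000j S between n2,n3
  Y(R5) = 0.2469+0.000j S between n2,n4
  Y(R6) = 0.0006410+0.000j S between n0,n1
  Y(L1) = 0.000-0.001617j S between n4,n0
  Y(R7) = 0.08772+0.000j S between n2,n5
  Y(C2) = 0.000+0.1548j S between n0,n3
  V1: constraint V(n4)−V(n3) = 23
  V2: constraint V(n6)−V(n1) = 6.35
  I1: injects 0.212 A into n3 (from n6)
Assemble and solve the 8×8 MNA system:
  V(n1)=-3.062+0.3687j  V(n2)=4.732-0.01301j  V(n3)=0.2413-0.01282j  V(n4)=23.24-0.01282j  V(n5)=3.443-0.3077j  V(n6)=3.288+0.3687j
  i(V1)=-4.570+0.03754j  i(V2)=-0.2548+0.0002363j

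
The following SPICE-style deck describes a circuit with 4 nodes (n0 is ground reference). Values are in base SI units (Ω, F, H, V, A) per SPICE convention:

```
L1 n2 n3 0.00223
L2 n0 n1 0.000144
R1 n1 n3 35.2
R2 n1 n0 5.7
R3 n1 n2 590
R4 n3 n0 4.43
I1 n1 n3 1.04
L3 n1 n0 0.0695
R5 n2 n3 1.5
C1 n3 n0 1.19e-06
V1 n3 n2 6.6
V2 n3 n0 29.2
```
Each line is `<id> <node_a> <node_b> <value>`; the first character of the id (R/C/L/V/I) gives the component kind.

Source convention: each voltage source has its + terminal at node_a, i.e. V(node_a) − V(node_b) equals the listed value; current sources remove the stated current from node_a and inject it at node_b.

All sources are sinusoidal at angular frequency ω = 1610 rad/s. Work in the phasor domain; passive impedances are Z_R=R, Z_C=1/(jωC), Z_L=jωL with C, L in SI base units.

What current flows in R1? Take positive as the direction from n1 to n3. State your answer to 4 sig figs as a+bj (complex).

-0.8296-0.001129j A

Element admittances at ω=1610 rad/s:
  Y(L1) = 0.000-0.2785j S between n2,n3
  Y(L2) = 0.000-4.313j S between n0,n1
  Y(R1) = 0.02841+0.000j S between n1,n3
  Y(R2) = 0.1754+0.000j S between n1,n0
  Y(R3) = 0.001695+0.000j S between n1,n2
  Y(R4) = 0.2257+0.000j S between n3,n0
  I1: injects 1.04 A into n3 (from n1)
  Y(L3) = 0.000-0.008937j S between n1,n0
  Y(R5) = 0.6667+0.000j S between n2,n3
  Y(C1) = 0.000+0.001916j S between n3,n0
  V1: constraint V(n3)−V(n2) = 6.6
  V2: constraint V(n3)−V(n0) = 29.2
Assemble and solve the 5×5 MNA system:
  V(n1)=-0.001890-0.03974j  V(n2)=22.60+0.000j  V(n3)=29.20+0.000j
  i(V1)=-4.362+1.838j  i(V2)=-6.419-0.05714j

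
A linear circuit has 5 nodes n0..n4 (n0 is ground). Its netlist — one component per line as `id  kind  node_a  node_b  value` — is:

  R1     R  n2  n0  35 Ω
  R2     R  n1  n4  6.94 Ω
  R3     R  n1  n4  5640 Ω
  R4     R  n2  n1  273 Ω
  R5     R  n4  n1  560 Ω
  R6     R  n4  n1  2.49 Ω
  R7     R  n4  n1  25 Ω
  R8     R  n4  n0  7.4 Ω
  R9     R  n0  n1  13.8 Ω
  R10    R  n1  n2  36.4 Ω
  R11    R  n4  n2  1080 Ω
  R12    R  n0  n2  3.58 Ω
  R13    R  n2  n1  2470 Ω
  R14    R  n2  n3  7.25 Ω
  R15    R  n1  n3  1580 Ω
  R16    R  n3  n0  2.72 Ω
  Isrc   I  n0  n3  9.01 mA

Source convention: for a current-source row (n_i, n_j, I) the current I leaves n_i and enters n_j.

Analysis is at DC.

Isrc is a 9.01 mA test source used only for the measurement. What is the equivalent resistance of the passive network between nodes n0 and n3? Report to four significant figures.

R_eq = 2.146 Ω

Apply KCL at each of the 4 non-ground nodes and solve the resulting linear system.
Node n1: branches {R2, R3, R4, R5, R6, R7, R9, R10, R13, R15} → V_1 = 0.0009031
Node n2: branches {R1, R4, R10, R11, R12, R13, R14} → V_2 = 0.005637
Node n3: branches {R14, R15, R16, Isrc} → V_3 = 0.01934
Node n4: branches {R2, R3, R5, R6, R7, R8, R11} → V_4 = 0.0007405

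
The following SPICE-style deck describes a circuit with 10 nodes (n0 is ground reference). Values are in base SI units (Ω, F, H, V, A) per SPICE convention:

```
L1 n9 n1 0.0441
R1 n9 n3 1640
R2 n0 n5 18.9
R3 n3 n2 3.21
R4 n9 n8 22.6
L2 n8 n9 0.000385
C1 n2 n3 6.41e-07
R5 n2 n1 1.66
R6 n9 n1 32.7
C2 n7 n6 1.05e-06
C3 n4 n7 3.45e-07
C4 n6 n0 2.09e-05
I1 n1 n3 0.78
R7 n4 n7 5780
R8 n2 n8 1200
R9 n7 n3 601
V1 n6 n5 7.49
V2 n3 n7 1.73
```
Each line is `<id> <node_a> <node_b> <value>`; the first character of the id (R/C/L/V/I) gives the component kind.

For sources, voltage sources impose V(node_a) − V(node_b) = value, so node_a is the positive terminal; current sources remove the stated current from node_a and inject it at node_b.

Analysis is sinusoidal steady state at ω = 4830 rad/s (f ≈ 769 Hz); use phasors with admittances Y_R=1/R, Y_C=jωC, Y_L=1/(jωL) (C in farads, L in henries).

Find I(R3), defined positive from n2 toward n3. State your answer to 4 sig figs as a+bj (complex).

-0.7777+0.007705j A

Element admittances at ω=4830 rad/s:
  Y(L1) = 0.000-0.004695j S between n9,n1
  Y(R1) = 0.0006098+0.000j S between n9,n3
  Y(R2) = 0.05291+0.000j S between n0,n5
  Y(R3) = 0.3115+0.000j S between n3,n2
  Y(R4) = 0.04425+0.000j S between n9,n8
  Y(L2) = 0.000-0.5378j S between n8,n9
  Y(C1) = 0.000+0.003096j S between n2,n3
  Y(R5) = 0.6024+0.000j S between n2,n1
  Y(R6) = 0.03058+0.000j S between n9,n1
  Y(C2) = 0.000+0.005071j S between n7,n6
  Y(C3) = 0.000+0.001666j S between n4,n7
  Y(C4) = 0.000+0.1009j S between n6,n0
  I1: injects 0.78 A into n3 (from n1)
  Y(R7) = 0.0001730+0.000j S between n4,n7
  Y(R8) = 0.0008333+0.000j S between n2,n8
  Y(R9) = 0.001664+0.000j S between n7,n3
  V1: constraint V(n6)−V(n5) = 7.49
  V2: constraint V(n3)−V(n7) = 1.73
Assemble and solve the 11×11 MNA system:
  V(n1)=-0.4416-3.055j  V(n2)=0.8479-3.055j  V(n3)=3.344-3.080j  V(n4)=1.614-3.080j  V(n5)=-5.876-3.080j  V(n6)=1.614-3.080j  V(n7)=1.614-3.080j  V(n8)=-0.3379-3.039j  V(n9)=-0.3381-3.040j
  i(V1)=-0.3109-0.1629j  i(V2)=-0.002879+0.000j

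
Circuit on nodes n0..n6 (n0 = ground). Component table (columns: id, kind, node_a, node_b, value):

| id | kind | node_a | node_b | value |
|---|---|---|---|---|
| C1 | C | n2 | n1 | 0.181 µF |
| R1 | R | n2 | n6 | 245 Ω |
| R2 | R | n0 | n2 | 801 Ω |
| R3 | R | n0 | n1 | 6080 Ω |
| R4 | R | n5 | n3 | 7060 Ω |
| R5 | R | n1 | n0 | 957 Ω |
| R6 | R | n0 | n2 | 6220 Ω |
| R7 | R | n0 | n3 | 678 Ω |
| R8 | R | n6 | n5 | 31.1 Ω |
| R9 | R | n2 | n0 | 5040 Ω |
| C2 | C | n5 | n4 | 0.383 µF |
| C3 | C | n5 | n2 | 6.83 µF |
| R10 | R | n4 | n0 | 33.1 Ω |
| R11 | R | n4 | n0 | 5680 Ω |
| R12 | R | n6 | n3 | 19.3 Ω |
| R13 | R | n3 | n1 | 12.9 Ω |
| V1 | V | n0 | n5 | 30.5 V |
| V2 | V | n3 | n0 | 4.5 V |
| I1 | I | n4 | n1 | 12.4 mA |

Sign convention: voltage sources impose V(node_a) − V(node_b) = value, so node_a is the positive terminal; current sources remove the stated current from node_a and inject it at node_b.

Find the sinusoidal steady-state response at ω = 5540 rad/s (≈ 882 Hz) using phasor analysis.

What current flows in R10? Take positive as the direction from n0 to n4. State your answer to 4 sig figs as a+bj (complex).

0.01674+0.06317j A

MNA unknowns: 6 node voltages V₁..V_6 plus 2 source currents (V1, V2)
C1: Y=0.000+0.001003j on G[2,1]
R1: Y=0.004082+0.000j on G[2,6]
R2: Y=0.001248+0.000j on G[0,2]
R3: Y=0.0001645+0.000j on G[0,1]
R4: Y=0.0001416+0.000j on G[5,3]
R5: Y=0.001045+0.000j on G[1,0]
R6: Y=0.0001608+0.000j on G[0,2]
R7: Y=0.001475+0.000j on G[0,3]
R8: Y=0.03215+0.000j on G[6,5]
R9: Y=0.0001984+0.000j on G[2,0]
C2: Y=0.000+0.002122j on G[5,4]
C3: Y=0.000+0.03784j on G[5,2]
R10: Y=0.03021+0.000j on G[4,0]
R11: Y=0.0001761+0.000j on G[4,0]
R12: Y=0.05181+0.000j on G[6,3]
R13: Y=0.07752+0.000j on G[3,1]
V1: row V0−V5=30.5, i_V1 at 0,5
V2: row V3−V0=4.5, i_V2 at 3,0
I1: z[4]−=0.0124, z[1]+=0.0124
solve → V1=4.624-0.4300j, V2=-29.13-3.244j, V3=4.500+0.000j, V4=-0.5541-2.091j, V5=-30.50+0.000j, V6=-9.841-0.1504j
aux → i_V1=-0.7964-0.1104j, i_V2=-0.7450-0.04112j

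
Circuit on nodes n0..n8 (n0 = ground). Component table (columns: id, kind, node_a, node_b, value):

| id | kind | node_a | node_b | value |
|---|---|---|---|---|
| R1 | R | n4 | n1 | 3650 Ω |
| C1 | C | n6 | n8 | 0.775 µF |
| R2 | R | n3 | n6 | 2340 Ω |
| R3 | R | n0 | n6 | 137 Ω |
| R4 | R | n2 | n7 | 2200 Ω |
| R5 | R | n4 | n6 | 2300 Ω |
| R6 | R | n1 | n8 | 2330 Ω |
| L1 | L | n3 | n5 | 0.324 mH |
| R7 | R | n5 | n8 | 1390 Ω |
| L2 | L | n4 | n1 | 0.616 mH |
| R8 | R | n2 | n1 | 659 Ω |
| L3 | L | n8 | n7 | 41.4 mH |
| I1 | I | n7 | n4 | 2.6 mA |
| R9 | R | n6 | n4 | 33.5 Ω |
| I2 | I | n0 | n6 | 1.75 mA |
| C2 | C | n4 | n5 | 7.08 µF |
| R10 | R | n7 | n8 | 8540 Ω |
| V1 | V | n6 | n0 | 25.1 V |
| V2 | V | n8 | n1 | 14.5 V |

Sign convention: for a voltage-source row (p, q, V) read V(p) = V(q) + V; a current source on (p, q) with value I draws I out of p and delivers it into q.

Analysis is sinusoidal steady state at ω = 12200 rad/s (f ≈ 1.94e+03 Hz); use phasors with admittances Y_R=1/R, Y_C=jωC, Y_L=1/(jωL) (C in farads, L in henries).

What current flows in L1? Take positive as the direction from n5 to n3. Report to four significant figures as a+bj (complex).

-0.0006212-0.001902j A

MNA unknowns: 8 node voltages V₁..V_8 plus 2 source currents (V1, V2)
R1: Y=0.0002740+0.000j on G[4,1]
C1: Y=0.000+0.009455j on G[6,8]
R2: Y=0.0004274+0.000j on G[3,6]
R3: Y=0.007299+0.000j on G[0,6]
R4: Y=0.0004545+0.000j on G[2,7]
R5: Y=0.0004348+0.000j on G[4,6]
R6: Y=0.0004292+0.000j on G[1,8]
L1: Y=0.000-0.2530j on G[3,5]
R7: Y=0.0007194+0.000j on G[5,8]
L2: Y=0.000-0.1331j on G[4,1]
R8: Y=0.001517+0.000j on G[2,1]
L3: Y=0.000-0.001980j on G[8,7]
I1: z[7]−=0.0026, z[4]+=0.0026
R9: Y=0.02985+0.000j on G[6,4]
I2: z[0]−=0.00175, z[6]+=0.00175
C2: Y=0.000+0.08638j on G[4,5]
R10: Y=0.0001171+0.000j on G[7,8]
V1: row V6−V0=25.1, i_V1 at 6,0
V2: row V8−V1=14.5, i_V2 at 8,1
solve → V1=24.63-4.760j, V2=27.77-5.606j, V3=23.65-4.450j, V4=23.63-4.317j, V5=23.65-4.453j, V6=25.10+0.000j, V7=38.26-8.431j, V8=39.13-4.760j
aux → i_V1=-0.1815+0.000j, i_V2=-0.06973-0.1311j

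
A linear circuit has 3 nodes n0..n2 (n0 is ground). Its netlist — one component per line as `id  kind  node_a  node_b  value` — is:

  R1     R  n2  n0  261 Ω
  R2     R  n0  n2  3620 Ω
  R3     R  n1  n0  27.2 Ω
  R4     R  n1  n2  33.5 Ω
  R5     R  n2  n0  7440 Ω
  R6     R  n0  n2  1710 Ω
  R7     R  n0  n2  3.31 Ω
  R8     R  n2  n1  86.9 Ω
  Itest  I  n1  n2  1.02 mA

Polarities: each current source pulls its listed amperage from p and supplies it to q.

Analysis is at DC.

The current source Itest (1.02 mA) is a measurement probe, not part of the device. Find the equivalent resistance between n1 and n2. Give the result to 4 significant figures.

R_eq = 13.48 Ω

Element admittances at DC:
  Y(R1) = 0.003831 S between n2,n0
  Y(R2) = 0.0002762 S between n0,n2
  Y(R3) = 0.03676 S between n1,n0
  Y(R4) = 0.02985 S between n1,n2
  Y(R5) = 0.0001344 S between n2,n0
  Y(R6) = 0.0005848 S between n0,n2
  Y(R7) = 0.3021 S between n0,n2
  Y(R8) = 0.01151 S between n2,n1
  Itest: injects 0.00102 A into n2 (from n1)
Assemble and solve the 2×2 MNA system:
  V(n1)=-0.01228  V(n2)=0.001471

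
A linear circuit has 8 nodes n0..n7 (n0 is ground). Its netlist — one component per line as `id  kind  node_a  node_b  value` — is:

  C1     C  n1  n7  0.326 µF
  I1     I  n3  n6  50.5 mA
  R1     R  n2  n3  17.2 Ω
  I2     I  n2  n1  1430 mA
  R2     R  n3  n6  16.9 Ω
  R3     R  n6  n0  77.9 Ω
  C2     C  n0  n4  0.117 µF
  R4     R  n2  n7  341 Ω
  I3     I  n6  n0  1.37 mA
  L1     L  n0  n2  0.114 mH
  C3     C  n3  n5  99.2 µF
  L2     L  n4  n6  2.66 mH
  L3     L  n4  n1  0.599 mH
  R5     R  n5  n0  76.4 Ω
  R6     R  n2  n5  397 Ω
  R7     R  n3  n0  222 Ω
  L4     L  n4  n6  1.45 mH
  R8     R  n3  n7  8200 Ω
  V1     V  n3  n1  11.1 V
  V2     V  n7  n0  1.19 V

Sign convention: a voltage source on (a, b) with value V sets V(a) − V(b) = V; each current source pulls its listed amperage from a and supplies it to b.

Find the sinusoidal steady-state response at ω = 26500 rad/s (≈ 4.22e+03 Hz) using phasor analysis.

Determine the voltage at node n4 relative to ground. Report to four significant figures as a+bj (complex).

8.189-0.8750j V

Element admittances at ω=26500 rad/s:
  Y(C1) = 0.000+0.008639j S between n1,n7
  I1: injects 0.0505 A into n6 (from n3)
  Y(R1) = 0.05814+0.000j S between n2,n3
  I2: injects 1.43 A into n1 (from n2)
  Y(R2) = 0.05917+0.000j S between n3,n6
  Y(R3) = 0.01284+0.000j S between n6,n0
  Y(C2) = 0.000+0.003100j S between n0,n4
  Y(R4) = 0.002933+0.000j S between n2,n7
  I3: injects 0.00137 A into n0 (from n6)
  Y(L1) = 0.000-0.3310j S between n0,n2
  Y(C3) = 0.000+2.629j S between n3,n5
  Y(L2) = 0.000-0.01419j S between n4,n6
  Y(L3) = 0.000-0.06300j S between n4,n1
  Y(R5) = 0.01309+0.000j S between n5,n0
  Y(R6) = 0.002519+0.000j S between n2,n5
  Y(R7) = 0.004505+0.000j S between n3,n0
  Y(L4) = 0.000-0.02602j S between n4,n6
  Y(R8) = 0.0001220+0.000j S between n3,n7
  V1: constraint V(n3)−V(n1) = 11.1
  V2: constraint V(n7)−V(n0) = 1.19
Assemble and solve the 9×9 MNA system:
  V(n1)=4.854-1.986j  V(n2)=0.09352-1.404j  V(n3)=15.95-1.986j  V(n4)=8.189-0.8750j  V(n5)=15.96-1.891j  V(n6)=12.78+0.9331j  V(n7)=1.190+0.000j
  i(V1)=-1.483+0.2417j  i(V2)=0.01574+0.02729j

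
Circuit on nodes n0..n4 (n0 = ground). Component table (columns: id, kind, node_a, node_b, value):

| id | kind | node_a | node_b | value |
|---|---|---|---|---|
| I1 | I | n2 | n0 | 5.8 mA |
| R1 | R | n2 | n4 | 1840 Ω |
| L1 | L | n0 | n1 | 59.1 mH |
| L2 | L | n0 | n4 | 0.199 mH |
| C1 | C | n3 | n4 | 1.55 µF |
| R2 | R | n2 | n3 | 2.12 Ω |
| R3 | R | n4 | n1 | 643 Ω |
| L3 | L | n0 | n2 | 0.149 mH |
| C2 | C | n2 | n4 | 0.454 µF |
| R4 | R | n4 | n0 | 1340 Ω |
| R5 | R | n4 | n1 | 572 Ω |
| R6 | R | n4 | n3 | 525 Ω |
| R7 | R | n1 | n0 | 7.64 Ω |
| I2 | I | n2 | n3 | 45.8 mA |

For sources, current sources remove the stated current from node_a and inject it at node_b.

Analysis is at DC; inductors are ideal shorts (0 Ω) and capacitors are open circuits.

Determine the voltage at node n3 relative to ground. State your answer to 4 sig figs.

Element admittances at DC:
  I1: injects 0.0058 A into n0 (from n2)
  Y(R1) = 0.0005435 S between n2,n4
  L1: short n0↔n1 (DC inductor)
  L2: short n0↔n4 (DC inductor)
  Y(C1) = 0.000 S between n3,n4
  Y(R2) = 0.4717 S between n2,n3
  Y(R3) = 0.001555 S between n4,n1
  L3: short n0↔n2 (DC inductor)
  Y(C2) = 0.000 S between n2,n4
  Y(R4) = 0.0007463 S between n4,n0
  Y(R5) = 0.001748 S between n4,n1
  Y(R6) = 0.001905 S between n4,n3
  Y(R7) = 0.1309 S between n1,n0
  I2: injects 0.0458 A into n3 (from n2)
Assemble and solve the 7×7 MNA system:
  V(n1)=0.000  V(n2)=0.000  V(n3)=0.09671  V(n4)=0.000
  i(L1)=0.000  i(L2)=-0.0001842  i(L3)=0.005984

0.09671 V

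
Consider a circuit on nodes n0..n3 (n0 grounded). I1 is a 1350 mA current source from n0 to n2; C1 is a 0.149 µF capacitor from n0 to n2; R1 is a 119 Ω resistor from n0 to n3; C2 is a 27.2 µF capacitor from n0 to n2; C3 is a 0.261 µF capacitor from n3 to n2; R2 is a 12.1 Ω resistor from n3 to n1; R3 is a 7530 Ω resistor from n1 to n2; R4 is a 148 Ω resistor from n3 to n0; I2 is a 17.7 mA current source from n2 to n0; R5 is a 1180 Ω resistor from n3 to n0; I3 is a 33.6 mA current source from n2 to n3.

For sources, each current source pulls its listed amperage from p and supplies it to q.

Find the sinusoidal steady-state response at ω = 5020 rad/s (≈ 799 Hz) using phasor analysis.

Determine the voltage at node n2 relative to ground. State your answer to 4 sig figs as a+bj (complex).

0.03532-9.376j V

Element admittances at ω=5020 rad/s:
  I1: injects 1.35 A into n2 (from n0)
  Y(C1) = 0.000+0.0007480j S between n0,n2
  Y(R1) = 0.008403+0.000j S between n0,n3
  Y(C2) = 0.000+0.1365j S between n0,n2
  Y(C3) = 0.000+0.001310j S between n3,n2
  Y(R2) = 0.08264+0.000j S between n3,n1
  Y(R3) = 0.0001328+0.000j S between n1,n2
  Y(R4) = 0.006757+0.000j S between n3,n0
  I2: injects 0.0177 A into n0 (from n2)
  Y(R5) = 0.0008475+0.000j S between n3,n0
  I3: injects 0.0336 A into n3 (from n2)
Assemble and solve the 3×3 MNA system:
  V(n1)=2.814-0.3175j  V(n2)=0.03532-9.376j  V(n3)=2.819-0.3030j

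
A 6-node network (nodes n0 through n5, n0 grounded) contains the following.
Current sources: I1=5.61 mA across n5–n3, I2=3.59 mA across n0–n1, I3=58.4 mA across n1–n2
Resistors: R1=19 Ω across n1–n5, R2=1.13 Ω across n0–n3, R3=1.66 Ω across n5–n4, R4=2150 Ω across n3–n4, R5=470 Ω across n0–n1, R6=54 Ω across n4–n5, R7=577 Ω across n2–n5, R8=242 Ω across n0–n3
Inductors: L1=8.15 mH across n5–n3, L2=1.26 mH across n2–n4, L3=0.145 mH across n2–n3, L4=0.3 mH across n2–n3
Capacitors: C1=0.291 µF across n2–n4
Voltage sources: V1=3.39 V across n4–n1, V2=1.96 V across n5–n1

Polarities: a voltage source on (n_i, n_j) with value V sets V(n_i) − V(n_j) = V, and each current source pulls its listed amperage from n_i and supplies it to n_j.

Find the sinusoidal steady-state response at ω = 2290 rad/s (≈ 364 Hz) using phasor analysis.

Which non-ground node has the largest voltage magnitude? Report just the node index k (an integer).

1

Apply KCL at each of the 5 non-ground nodes and solve the resulting linear system.
Node n1: branches {R1, R5, I2, I3, V1, V2} → V_1 = -3.175-0.1267j
Node n2: branches {L2, I3, R7, C1, L3, L4} → V_2 = 0.02628+0.002865j
Node n3: branches {I1, R2, L1, R4, L3, R8, L4} → V_3 = 0.01164+0.0003031j
Node n4: branches {R3, R4, L2, R6, C1, V1} → V_4 = 0.2147-0.1267j
Node n5: branches {I1, R1, L1, R3, R6, R7, V2} → V_5 = -1.215-0.1267j
Source currents: i(V1)=-0.8432+0.06524j, i(V2)=0.7881-0.06551j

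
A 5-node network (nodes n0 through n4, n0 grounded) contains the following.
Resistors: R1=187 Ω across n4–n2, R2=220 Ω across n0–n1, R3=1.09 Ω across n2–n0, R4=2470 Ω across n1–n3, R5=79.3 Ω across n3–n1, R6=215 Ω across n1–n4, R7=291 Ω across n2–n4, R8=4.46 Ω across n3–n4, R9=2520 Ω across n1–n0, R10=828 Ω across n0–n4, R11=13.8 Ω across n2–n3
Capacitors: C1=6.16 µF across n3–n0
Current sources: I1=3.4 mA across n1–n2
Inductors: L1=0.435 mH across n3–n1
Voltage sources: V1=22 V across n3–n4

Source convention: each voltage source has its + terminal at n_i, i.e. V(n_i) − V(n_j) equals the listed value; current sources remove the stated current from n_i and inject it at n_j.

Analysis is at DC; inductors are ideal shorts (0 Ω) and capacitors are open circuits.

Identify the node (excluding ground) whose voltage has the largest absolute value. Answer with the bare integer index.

MNA unknowns: 4 node voltages V₁..V_4 plus 2 source currents (L1, V1)
R1: Y=0.005348 on G[4,2]
R2: Y=0.004545 on G[0,1]
R3: Y=0.9174 on G[2,0]
R4: Y=0.0004049 on G[1,3]
R5: Y=0.01261 on G[3,1]
R6: Y=0.004651 on G[1,4]
R7: Y=0.003436 on G[2,4]
R8: Y=0.2242 on G[3,4]
C1: Y=0.000 on G[3,0]
R9: Y=0.0003968 on G[1,0]
R10: Y=0.001208 on G[0,4]
R11: Y=0.07246 on G[2,3]
I1: z[1]−=0.0034, z[2]+=0.0034
L1: row V3−V1=0, i_L1 at 3,1
V1: row V3−V4=22, i_V1 at 3,4
solve → V1=2.488, V2=0.01229, V3=2.488, V4=-19.51
aux → i_L1=0.1180, i_V1=-5.230

4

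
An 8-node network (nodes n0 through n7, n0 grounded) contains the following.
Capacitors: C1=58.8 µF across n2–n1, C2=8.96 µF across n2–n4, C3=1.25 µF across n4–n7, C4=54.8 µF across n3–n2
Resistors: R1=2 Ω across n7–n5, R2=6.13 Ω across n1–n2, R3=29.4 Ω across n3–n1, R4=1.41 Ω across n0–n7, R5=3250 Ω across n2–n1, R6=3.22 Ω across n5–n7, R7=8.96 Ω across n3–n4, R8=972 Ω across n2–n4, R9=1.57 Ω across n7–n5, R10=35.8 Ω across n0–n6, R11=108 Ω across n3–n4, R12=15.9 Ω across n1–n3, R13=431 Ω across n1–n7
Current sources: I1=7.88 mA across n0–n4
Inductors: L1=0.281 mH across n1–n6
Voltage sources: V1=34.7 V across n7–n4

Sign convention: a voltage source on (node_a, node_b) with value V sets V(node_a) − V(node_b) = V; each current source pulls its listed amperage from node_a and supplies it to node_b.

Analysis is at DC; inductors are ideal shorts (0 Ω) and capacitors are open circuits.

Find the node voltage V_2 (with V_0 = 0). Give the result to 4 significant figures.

-21.85 V

MNA unknowns: 7 node voltages V₁..V_7 plus 2 source currents (L1, V1)
C1: Y=0.000 on G[2,1]
R1: Y=0.5000 on G[7,5]
C2: Y=0.000 on G[2,4]
C3: Y=0.000 on G[4,7]
I1: z[0]−=0.00788, z[4]+=0.00788
R2: Y=0.1631 on G[1,2]
R3: Y=0.03401 on G[3,1]
R4: Y=0.7092 on G[0,7]
R5: Y=0.0003077 on G[2,1]
R6: Y=0.3106 on G[5,7]
R7: Y=0.1116 on G[3,4]
R8: Y=0.001029 on G[2,4]
C4: Y=0.000 on G[3,2]
R9: Y=0.6369 on G[7,5]
R10: Y=0.02793 on G[0,6]
R11: Y=0.009259 on G[3,4]
R12: Y=0.06289 on G[1,3]
L1: row V1−V6=0, i_L1 at 1,6
R13: Y=0.002320 on G[1,7]
V1: row V7−V4=34.7, i_V1 at 7,4
solve → V1=-21.77, V2=-21.85, V3=-28.47, V4=-33.83, V5=0.8687, V6=-21.77, V7=0.8687
aux → i_L1=-0.6082, i_V1=-0.6687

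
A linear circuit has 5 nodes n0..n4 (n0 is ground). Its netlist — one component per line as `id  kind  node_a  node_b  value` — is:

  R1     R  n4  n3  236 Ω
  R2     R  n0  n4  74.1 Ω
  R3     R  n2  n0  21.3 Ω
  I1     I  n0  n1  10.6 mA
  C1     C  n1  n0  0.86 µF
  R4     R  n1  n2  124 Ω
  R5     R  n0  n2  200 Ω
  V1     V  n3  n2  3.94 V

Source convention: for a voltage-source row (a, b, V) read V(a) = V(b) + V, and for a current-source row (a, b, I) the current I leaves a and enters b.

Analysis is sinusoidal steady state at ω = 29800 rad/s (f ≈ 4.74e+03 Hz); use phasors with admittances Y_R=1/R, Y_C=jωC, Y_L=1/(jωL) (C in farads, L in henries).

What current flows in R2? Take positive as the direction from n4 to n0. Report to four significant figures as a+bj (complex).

Apply KCL at each of the 4 non-ground nodes and solve the resulting linear system.
Node n1: branches {I1, C1, R4} → V_1 = 0.08945-0.3258j
Node n2: branches {R3, R4, R5, V1} → V_2 = -0.1895-0.04155j
Node n3: branches {R1, V1} → V_3 = 3.750-0.04155j
Node n4: branches {R1, R2} → V_4 = 0.8962-0.009929j
Source currents: i(V1)=-0.01209+0.0001340j

0.01209-0.0001340j A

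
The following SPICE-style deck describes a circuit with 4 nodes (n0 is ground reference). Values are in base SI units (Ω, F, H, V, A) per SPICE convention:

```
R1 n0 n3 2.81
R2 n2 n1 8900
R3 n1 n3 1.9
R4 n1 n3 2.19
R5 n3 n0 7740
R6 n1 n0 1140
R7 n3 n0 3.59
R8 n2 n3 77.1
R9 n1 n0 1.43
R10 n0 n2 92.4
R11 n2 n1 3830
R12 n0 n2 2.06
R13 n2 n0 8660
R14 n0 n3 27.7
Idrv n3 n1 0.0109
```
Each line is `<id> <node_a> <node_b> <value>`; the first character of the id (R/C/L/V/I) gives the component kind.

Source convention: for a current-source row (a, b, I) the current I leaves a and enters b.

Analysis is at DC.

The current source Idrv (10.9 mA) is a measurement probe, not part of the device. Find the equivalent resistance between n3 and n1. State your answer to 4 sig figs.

R_eq = 0.7525 Ω

MNA unknowns: 3 node voltages V₁..V_3
R1: Y=0.3559 on G[0,3]
R2: Y=0.0001124 on G[2,1]
R3: Y=0.5263 on G[1,3]
R4: Y=0.4566 on G[1,3]
R5: Y=0.0001292 on G[3,0]
R6: Y=0.0008772 on G[1,0]
R7: Y=0.2786 on G[3,0]
R8: Y=0.01297 on G[2,3]
R9: Y=0.6993 on G[1,0]
R10: Y=0.01082 on G[0,2]
R11: Y=0.0002611 on G[2,1]
R12: Y=0.4854 on G[0,2]
R13: Y=0.0001155 on G[2,0]
R14: Y=0.03610 on G[0,3]
Idrv: z[3]−=0.0109, z[1]+=0.0109
solve → V1=0.004050, V2=-0.0001027, V3=-0.004152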